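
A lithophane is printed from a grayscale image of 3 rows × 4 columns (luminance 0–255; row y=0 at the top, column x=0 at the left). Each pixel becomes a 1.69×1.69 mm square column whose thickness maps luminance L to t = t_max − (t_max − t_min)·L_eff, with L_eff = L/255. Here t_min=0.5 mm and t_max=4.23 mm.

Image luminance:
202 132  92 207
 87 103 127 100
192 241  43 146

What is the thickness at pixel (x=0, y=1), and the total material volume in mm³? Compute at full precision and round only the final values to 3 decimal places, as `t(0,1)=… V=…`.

t(0,1)=2.957 V=75.124

span = t_max - t_min = 4.23 - 0.5 = 3.730
L(0,1) = 87, L_eff = 87/255 = 0.341176
t(0,1) = 4.23 - 3.730·0.341176 = 2.957
Σt over all 3·4 pixels = 167681/6375 ≈ 26.3029020
V = pitch²·Σt = 1.69²·167681/6375 = 75.124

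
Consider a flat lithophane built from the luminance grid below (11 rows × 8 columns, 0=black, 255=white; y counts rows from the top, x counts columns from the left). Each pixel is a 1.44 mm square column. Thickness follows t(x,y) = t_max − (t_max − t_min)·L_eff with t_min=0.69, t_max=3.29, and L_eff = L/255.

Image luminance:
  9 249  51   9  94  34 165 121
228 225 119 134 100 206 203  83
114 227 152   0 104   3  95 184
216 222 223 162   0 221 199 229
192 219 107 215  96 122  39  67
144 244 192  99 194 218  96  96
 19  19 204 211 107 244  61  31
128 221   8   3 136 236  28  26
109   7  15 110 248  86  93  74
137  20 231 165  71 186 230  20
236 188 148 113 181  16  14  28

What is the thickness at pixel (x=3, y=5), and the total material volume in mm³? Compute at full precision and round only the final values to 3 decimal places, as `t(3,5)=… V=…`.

t(3,5)=2.281 V=365.053

span = t_max - t_min = 3.29 - 0.69 = 2.600
L(3,5) = 99, L_eff = 99/255 = 0.388235
t(3,5) = 3.29 - 2.600·0.388235 = 2.281
Σt over all 11·8 pixels = 224461/1275 ≈ 176.0478431
V = pitch²·Σt = 1.44²·224461/1275 = 365.053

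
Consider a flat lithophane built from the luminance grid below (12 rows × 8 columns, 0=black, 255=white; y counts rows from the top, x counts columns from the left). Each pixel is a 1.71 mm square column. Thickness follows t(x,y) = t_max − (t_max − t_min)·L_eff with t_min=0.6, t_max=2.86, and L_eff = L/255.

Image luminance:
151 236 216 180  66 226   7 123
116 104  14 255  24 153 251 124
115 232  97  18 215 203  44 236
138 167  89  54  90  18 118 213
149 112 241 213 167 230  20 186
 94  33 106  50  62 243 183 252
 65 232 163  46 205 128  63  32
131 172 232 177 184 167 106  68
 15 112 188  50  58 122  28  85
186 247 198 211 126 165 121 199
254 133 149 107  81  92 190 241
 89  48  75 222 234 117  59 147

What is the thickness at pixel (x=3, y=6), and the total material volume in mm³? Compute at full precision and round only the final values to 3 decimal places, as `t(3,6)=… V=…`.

span = t_max - t_min = 2.86 - 0.6 = 2.260
L(3,6) = 46, L_eff = 46/255 = 0.180392
t(3,6) = 2.86 - 2.260·0.180392 = 2.452
Σt over all 12·8 pixels = 1007119/6375 ≈ 157.9794510
V = pitch²·Σt = 1.71²·1007119/6375 = 461.948

t(3,6)=2.452 V=461.948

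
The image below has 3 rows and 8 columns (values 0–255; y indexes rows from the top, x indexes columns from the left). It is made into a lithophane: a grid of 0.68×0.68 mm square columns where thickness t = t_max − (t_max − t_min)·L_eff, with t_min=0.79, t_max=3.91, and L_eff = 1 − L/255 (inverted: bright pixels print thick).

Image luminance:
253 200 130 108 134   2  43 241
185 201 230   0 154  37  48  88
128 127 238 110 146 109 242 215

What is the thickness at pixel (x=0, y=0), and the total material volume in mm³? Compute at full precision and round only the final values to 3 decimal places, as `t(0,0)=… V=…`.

t(0,0)=3.886 V=27.828

span = t_max - t_min = 3.91 - 0.79 = 3.120
L(0,0) = 253, L_eff = 1 - 253/255 = 0.007843 (inverted)
t(0,0) = 3.91 - 3.120·0.007843 = 3.886
Σt over all 3·8 pixels = 127884/2125 ≈ 60.1807059
V = pitch²·Σt = 0.68²·127884/2125 = 27.828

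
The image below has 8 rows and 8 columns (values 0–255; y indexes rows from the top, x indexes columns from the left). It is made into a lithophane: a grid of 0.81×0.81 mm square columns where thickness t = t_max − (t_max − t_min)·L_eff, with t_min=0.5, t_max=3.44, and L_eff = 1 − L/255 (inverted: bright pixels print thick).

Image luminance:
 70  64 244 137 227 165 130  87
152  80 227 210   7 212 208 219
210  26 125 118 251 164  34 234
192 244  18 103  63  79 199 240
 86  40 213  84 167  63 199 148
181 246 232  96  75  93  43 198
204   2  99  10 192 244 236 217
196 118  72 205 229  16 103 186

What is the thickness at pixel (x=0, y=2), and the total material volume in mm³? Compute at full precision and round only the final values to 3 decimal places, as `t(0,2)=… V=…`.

t(0,2)=2.921 V=90.830

span = t_max - t_min = 3.44 - 0.5 = 2.940
L(0,2) = 210, L_eff = 1 - 210/255 = 0.176471 (inverted)
t(0,2) = 3.44 - 2.940·0.176471 = 2.921
Σt over all 8·8 pixels = 294184/2125 ≈ 138.4395294
V = pitch²·Σt = 0.81²·294184/2125 = 90.830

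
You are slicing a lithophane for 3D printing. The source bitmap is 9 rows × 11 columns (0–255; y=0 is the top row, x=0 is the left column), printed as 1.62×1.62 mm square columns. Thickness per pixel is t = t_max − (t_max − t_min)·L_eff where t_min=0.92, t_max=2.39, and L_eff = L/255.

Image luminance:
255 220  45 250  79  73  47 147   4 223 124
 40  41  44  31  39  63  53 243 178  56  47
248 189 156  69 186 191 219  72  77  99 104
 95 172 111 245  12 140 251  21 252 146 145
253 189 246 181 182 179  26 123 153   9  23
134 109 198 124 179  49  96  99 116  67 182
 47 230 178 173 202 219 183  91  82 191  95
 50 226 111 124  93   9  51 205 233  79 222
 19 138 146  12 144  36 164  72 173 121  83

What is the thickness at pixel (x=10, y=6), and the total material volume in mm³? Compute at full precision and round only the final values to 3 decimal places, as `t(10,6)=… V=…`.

span = t_max - t_min = 2.39 - 0.92 = 1.470
L(10,6) = 95, L_eff = 95/255 = 0.372549
t(10,6) = 2.39 - 1.470·0.372549 = 1.842
Σt over all 9·11 pixels = 348189/2125 ≈ 163.8536471
V = pitch²·Σt = 1.62²·348189/2125 = 430.018

t(10,6)=1.842 V=430.018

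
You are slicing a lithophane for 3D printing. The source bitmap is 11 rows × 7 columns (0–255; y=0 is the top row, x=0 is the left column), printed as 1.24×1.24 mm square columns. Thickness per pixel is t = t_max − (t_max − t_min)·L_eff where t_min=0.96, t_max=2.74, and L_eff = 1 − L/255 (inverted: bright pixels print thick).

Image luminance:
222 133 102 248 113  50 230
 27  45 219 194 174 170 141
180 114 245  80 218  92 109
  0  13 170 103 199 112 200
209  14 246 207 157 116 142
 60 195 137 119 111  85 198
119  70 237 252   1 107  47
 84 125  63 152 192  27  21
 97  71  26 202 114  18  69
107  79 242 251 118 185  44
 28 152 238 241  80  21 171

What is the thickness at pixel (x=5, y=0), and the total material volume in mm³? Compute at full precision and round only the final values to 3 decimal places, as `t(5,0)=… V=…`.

span = t_max - t_min = 2.74 - 0.96 = 1.780
L(5,0) = 50, L_eff = 1 - 50/255 = 0.803922 (inverted)
t(5,0) = 2.74 - 1.780·0.803922 = 1.309
Σt over all 11·7 pixels = 182803/1275 ≈ 143.3749020
V = pitch²·Σt = 1.24²·182803/1275 = 220.453

t(5,0)=1.309 V=220.453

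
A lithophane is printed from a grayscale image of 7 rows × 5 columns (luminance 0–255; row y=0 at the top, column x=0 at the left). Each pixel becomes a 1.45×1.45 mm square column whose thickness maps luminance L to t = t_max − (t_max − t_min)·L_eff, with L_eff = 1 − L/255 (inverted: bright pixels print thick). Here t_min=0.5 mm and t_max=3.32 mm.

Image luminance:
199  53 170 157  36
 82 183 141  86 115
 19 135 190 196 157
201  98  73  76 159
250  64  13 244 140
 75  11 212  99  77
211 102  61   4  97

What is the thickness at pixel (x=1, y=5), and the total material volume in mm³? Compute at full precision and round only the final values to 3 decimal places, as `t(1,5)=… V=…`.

t(1,5)=0.622 V=134.123

span = t_max - t_min = 3.32 - 0.5 = 2.820
L(1,5) = 11, L_eff = 1 - 11/255 = 0.956863 (inverted)
t(1,5) = 3.32 - 2.820·0.956863 = 0.622
Σt over all 7·5 pixels = 271117/4250 ≈ 63.7922353
V = pitch²·Σt = 1.45²·271117/4250 = 134.123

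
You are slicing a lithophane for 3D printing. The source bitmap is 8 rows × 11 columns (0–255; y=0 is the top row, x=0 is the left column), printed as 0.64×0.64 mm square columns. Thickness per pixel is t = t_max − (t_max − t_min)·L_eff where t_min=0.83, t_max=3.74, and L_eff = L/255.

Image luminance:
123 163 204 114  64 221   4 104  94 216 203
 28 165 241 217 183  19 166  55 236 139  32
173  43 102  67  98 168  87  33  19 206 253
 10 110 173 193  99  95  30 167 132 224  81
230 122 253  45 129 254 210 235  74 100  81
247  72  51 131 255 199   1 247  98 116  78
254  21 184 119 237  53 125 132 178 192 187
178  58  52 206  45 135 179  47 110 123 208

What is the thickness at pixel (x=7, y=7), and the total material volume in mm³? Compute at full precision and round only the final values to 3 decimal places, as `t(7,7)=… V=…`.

span = t_max - t_min = 3.74 - 0.83 = 2.910
L(7,7) = 47, L_eff = 47/255 = 0.184314
t(7,7) = 3.74 - 2.910·0.184314 = 3.204
Σt over all 8·11 pixels = 330487/1700 ≈ 194.4041176
V = pitch²·Σt = 0.64²·330487/1700 = 79.628

t(7,7)=3.204 V=79.628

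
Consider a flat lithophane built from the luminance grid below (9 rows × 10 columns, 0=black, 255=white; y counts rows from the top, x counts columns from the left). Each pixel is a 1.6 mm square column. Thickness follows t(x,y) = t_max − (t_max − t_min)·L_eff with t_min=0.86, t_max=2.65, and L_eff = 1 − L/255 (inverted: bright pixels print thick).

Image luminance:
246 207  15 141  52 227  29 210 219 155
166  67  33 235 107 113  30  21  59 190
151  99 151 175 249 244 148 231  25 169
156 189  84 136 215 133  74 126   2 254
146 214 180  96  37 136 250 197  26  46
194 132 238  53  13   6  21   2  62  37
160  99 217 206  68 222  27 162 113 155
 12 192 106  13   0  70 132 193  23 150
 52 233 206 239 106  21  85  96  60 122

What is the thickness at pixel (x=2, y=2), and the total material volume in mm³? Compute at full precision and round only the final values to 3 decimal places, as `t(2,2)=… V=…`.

t(2,2)=1.920 V=398.673

span = t_max - t_min = 2.65 - 0.86 = 1.790
L(2,2) = 151, L_eff = 1 - 151/255 = 0.407843 (inverted)
t(2,2) = 2.65 - 1.790·0.407843 = 1.920
Σt over all 9·10 pixels = 3971161/25500 ≈ 155.7318039
V = pitch²·Σt = 1.6²·3971161/25500 = 398.673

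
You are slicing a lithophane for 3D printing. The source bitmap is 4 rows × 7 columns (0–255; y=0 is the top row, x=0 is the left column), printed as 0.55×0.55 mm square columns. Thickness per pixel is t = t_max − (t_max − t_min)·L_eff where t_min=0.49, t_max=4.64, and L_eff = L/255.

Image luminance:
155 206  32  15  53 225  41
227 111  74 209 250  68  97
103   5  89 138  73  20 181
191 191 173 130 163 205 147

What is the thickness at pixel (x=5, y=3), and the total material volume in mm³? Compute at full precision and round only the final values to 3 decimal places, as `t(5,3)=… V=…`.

span = t_max - t_min = 4.64 - 0.49 = 4.150
L(5,3) = 205, L_eff = 205/255 = 0.803922
t(5,3) = 4.64 - 4.150·0.803922 = 1.304
Σt over all 4·7 pixels = 91529/1275 ≈ 71.7874510
V = pitch²·Σt = 0.55²·91529/1275 = 21.716

t(5,3)=1.304 V=21.716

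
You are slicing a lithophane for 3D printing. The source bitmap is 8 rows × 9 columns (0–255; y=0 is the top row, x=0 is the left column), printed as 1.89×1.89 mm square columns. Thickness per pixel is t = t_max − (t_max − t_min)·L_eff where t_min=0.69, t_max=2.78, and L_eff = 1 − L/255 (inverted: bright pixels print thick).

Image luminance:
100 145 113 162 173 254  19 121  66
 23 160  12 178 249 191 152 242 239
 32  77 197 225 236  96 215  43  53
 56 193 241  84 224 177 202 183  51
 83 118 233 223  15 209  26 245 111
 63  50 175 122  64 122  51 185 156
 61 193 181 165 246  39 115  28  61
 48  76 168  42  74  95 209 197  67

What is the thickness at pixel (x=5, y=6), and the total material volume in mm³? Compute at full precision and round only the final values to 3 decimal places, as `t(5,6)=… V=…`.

span = t_max - t_min = 2.78 - 0.69 = 2.090
L(5,6) = 39, L_eff = 1 - 39/255 = 0.847059 (inverted)
t(5,6) = 2.78 - 2.090·0.847059 = 1.010
Σt over all 8·9 pixels = 162617/1275 ≈ 127.5427451
V = pitch²·Σt = 1.89²·162617/1275 = 455.595

t(5,6)=1.010 V=455.595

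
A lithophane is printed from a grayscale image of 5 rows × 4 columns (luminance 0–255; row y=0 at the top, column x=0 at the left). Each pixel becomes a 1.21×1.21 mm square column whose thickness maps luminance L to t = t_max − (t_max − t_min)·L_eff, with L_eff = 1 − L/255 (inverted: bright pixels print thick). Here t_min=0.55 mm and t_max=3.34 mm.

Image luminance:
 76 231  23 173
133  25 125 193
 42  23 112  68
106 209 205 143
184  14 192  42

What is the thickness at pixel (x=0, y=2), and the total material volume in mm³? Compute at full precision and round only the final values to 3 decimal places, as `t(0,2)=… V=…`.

span = t_max - t_min = 3.34 - 0.55 = 2.790
L(0,2) = 42, L_eff = 1 - 42/255 = 0.835294 (inverted)
t(0,2) = 3.34 - 2.790·0.835294 = 1.010
Σt over all 5·4 pixels = 309167/8500 ≈ 36.3725882
V = pitch²·Σt = 1.21²·309167/8500 = 53.253

t(0,2)=1.010 V=53.253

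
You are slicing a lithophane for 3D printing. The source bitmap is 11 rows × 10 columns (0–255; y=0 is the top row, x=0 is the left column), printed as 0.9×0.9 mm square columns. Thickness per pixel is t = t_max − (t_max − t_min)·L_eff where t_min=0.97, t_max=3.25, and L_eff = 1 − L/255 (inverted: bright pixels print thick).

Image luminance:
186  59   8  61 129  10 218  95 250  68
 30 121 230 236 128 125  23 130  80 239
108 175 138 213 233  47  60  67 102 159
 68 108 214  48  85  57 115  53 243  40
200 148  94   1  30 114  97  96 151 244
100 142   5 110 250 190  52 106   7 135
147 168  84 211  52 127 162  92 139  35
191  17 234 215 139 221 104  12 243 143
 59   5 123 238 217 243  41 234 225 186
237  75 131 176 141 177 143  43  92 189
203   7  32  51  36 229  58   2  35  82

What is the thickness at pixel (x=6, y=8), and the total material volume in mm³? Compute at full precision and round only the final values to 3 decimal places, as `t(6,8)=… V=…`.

span = t_max - t_min = 3.25 - 0.97 = 2.280
L(6,8) = 41, L_eff = 1 - 41/255 = 0.839216 (inverted)
t(6,8) = 3.25 - 2.280·0.839216 = 1.337
Σt over all 11·10 pixels = 965601/4250 ≈ 227.2002353
V = pitch²·Σt = 0.9²·965601/4250 = 184.032

t(6,8)=1.337 V=184.032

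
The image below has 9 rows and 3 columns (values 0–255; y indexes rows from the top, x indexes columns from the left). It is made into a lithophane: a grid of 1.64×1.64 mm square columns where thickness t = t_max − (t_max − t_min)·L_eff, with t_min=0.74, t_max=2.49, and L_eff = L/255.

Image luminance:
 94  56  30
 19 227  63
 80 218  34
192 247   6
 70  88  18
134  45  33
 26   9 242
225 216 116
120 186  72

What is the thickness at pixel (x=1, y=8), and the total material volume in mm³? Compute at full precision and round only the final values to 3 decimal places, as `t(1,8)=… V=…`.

span = t_max - t_min = 2.49 - 0.74 = 1.750
L(1,8) = 186, L_eff = 186/255 = 0.729412
t(1,8) = 2.49 - 1.750·0.729412 = 1.214
Σt over all 9·3 pixels = 242563/5100 ≈ 47.5613725
V = pitch²·Σt = 1.64²·242563/5100 = 127.921

t(1,8)=1.214 V=127.921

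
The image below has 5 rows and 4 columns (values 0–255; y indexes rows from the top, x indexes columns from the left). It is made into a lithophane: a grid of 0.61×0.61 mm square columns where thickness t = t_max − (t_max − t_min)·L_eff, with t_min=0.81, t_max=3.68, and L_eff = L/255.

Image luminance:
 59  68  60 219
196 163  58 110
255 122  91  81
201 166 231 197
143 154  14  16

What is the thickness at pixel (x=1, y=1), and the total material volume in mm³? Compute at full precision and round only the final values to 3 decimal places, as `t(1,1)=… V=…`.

t(1,1)=1.845 V=16.481

span = t_max - t_min = 3.68 - 0.81 = 2.870
L(1,1) = 163, L_eff = 163/255 = 0.639216
t(1,1) = 3.68 - 2.870·0.639216 = 1.845
Σt over all 5·4 pixels = 94121/2125 ≈ 44.2922353
V = pitch²·Σt = 0.61²·94121/2125 = 16.481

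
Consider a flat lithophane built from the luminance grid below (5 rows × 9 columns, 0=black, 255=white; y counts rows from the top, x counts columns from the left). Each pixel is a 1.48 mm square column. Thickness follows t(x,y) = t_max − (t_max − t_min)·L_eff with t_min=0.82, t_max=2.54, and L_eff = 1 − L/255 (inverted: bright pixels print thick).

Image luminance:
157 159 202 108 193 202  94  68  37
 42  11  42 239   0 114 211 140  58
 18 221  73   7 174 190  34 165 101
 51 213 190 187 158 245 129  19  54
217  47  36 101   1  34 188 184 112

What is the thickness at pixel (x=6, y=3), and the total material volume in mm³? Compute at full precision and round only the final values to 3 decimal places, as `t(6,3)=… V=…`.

span = t_max - t_min = 2.54 - 0.82 = 1.720
L(6,3) = 129, L_eff = 1 - 129/255 = 0.494118 (inverted)
t(6,3) = 2.54 - 1.720·0.494118 = 1.690
Σt over all 5·9 pixels = 306637/4250 ≈ 72.1498824
V = pitch²·Σt = 1.48²·306637/4250 = 158.037

t(6,3)=1.690 V=158.037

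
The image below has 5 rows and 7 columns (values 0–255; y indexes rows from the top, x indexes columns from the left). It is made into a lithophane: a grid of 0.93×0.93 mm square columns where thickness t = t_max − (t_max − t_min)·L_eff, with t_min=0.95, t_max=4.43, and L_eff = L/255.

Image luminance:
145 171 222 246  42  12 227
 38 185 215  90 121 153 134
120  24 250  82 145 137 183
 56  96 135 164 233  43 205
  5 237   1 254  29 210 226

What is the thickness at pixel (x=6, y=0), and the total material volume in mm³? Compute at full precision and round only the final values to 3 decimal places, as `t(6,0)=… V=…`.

span = t_max - t_min = 4.43 - 0.95 = 3.480
L(6,0) = 227, L_eff = 227/255 = 0.890196
t(6,0) = 4.43 - 3.480·0.890196 = 1.332
Σt over all 5·7 pixels = 756949/8500 ≈ 89.0528235
V = pitch²·Σt = 0.93²·756949/8500 = 77.022

t(6,0)=1.332 V=77.022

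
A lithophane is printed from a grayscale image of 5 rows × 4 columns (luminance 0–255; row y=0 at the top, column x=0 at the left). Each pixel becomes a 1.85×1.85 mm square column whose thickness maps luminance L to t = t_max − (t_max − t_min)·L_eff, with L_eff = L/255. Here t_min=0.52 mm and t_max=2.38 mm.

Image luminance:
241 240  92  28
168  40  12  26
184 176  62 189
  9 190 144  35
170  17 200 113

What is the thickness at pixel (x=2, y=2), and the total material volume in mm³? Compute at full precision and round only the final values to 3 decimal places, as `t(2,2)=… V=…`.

span = t_max - t_min = 2.38 - 0.52 = 1.860
L(2,2) = 62, L_eff = 62/255 = 0.243137
t(2,2) = 2.38 - 1.860·0.243137 = 1.928
Σt over all 5·4 pixels = 64942/2125 ≈ 30.5609412
V = pitch²·Σt = 1.85²·64942/2125 = 104.595

t(2,2)=1.928 V=104.595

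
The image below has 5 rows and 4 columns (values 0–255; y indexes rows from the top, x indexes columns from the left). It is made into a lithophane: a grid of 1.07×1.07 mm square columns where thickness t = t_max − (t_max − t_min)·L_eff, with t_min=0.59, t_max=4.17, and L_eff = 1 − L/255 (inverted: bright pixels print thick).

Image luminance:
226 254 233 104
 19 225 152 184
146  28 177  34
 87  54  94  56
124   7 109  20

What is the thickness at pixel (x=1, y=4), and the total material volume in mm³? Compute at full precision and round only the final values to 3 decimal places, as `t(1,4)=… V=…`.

span = t_max - t_min = 4.17 - 0.59 = 3.580
L(1,4) = 7, L_eff = 1 - 7/255 = 0.972549 (inverted)
t(1,4) = 4.17 - 3.580·0.972549 = 0.688
Σt over all 5·4 pixels = 568057/12750 ≈ 44.5534902
V = pitch²·Σt = 1.07²·568057/12750 = 51.009

t(1,4)=0.688 V=51.009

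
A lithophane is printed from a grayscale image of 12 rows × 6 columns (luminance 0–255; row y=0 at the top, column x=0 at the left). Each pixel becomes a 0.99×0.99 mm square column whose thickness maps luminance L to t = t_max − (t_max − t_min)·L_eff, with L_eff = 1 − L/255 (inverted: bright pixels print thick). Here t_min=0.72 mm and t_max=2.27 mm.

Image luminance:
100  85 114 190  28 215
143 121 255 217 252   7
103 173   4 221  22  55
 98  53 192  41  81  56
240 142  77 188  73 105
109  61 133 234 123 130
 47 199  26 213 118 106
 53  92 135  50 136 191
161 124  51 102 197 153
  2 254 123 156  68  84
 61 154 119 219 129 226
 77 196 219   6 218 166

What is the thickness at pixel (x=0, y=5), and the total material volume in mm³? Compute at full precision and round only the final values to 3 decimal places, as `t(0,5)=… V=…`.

t(0,5)=1.383 V=104.855

span = t_max - t_min = 2.27 - 0.72 = 1.550
L(0,5) = 109, L_eff = 1 - 109/255 = 0.572549 (inverted)
t(0,5) = 2.27 - 1.550·0.572549 = 1.383
Σt over all 12·6 pixels = 45468/425 ≈ 106.9835294
V = pitch²·Σt = 0.99²·45468/425 = 104.855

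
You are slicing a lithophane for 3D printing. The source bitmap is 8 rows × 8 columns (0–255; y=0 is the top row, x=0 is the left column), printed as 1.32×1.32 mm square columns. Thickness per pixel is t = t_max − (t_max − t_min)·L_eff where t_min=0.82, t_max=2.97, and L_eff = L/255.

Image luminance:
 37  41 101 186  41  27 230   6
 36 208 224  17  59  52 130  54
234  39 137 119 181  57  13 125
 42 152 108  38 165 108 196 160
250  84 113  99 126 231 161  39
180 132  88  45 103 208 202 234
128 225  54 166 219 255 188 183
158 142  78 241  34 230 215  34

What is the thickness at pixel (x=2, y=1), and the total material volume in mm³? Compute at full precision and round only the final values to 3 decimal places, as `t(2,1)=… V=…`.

span = t_max - t_min = 2.97 - 0.82 = 2.150
L(2,1) = 224, L_eff = 224/255 = 0.878431
t(2,1) = 2.97 - 2.150·0.878431 = 1.081
Σt over all 8·8 pixels = 154546/1275 ≈ 121.2125490
V = pitch²·Σt = 1.32²·154546/1275 = 211.201

t(2,1)=1.081 V=211.201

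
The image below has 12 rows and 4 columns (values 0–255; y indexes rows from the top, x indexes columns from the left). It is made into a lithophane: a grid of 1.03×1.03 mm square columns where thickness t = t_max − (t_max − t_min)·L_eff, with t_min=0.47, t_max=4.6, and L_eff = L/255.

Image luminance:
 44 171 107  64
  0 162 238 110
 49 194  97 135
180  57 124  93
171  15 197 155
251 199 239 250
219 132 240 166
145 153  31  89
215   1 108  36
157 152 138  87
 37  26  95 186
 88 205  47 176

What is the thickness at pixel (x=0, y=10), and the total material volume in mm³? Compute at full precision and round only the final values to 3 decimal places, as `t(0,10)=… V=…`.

span = t_max - t_min = 4.6 - 0.47 = 4.130
L(0,10) = 37, L_eff = 37/255 = 0.145098
t(0,10) = 4.6 - 4.130·0.145098 = 4.001
Σt over all 12·4 pixels = 1018999/8500 ≈ 119.8822353
V = pitch²·Σt = 1.03²·1018999/8500 = 127.183

t(0,10)=4.001 V=127.183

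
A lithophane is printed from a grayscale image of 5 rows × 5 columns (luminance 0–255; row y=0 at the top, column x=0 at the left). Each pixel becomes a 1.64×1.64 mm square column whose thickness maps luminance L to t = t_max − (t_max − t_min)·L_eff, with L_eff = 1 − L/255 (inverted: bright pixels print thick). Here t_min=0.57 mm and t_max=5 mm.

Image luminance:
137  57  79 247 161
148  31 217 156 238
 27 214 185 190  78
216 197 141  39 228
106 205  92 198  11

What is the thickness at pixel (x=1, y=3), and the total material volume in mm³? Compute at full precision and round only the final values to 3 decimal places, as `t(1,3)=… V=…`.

span = t_max - t_min = 5 - 0.57 = 4.430
L(1,3) = 197, L_eff = 1 - 197/255 = 0.227451 (inverted)
t(1,3) = 5 - 4.430·0.227451 = 3.992
Σt over all 5·5 pixels = 1957289/25500 ≈ 76.7564314
V = pitch²·Σt = 1.64²·1957289/25500 = 206.444

t(1,3)=3.992 V=206.444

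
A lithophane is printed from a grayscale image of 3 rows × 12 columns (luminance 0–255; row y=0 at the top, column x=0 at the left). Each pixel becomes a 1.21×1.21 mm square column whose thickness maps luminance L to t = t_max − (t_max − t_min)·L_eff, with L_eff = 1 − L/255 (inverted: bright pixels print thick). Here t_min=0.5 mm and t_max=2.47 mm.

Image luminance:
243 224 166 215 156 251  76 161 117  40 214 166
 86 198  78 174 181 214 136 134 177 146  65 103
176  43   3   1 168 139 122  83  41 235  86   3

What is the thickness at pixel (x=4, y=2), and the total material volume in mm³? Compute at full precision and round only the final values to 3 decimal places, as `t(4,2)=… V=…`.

span = t_max - t_min = 2.47 - 0.5 = 1.970
L(4,2) = 168, L_eff = 1 - 168/255 = 0.341176 (inverted)
t(4,2) = 2.47 - 1.970·0.341176 = 1.798
Σt over all 3·12 pixels = 469579/8500 ≈ 55.2445882
V = pitch²·Σt = 1.21²·469579/8500 = 80.884

t(4,2)=1.798 V=80.884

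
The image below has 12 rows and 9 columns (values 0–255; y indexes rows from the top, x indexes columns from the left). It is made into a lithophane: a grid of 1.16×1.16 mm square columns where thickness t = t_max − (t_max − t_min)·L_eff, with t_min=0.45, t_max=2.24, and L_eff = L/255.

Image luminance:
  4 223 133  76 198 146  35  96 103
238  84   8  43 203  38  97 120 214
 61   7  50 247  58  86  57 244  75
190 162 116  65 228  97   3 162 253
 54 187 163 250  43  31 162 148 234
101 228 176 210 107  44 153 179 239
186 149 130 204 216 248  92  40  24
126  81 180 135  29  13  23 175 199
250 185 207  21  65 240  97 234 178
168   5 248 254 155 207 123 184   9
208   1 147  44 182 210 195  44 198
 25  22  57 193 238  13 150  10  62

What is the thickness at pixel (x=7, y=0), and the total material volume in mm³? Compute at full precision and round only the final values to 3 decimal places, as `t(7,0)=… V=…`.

t(7,0)=1.566 V=193.214

span = t_max - t_min = 2.24 - 0.45 = 1.790
L(7,0) = 96, L_eff = 96/255 = 0.376471
t(7,0) = 2.24 - 1.790·0.376471 = 1.566
Σt over all 12·9 pixels = 53846/375 ≈ 143.5893333
V = pitch²·Σt = 1.16²·53846/375 = 193.214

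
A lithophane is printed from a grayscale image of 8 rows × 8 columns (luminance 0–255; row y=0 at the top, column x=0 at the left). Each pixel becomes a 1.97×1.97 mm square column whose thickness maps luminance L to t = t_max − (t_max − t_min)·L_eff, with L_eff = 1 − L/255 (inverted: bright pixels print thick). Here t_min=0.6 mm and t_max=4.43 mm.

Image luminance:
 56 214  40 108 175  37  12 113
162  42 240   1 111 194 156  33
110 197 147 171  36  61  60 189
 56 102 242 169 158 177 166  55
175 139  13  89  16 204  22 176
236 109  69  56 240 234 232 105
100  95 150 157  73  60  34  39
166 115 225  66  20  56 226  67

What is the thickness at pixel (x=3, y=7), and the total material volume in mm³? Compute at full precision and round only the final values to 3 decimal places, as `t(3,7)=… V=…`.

span = t_max - t_min = 4.43 - 0.6 = 3.830
L(3,7) = 66, L_eff = 1 - 66/255 = 0.741176 (inverted)
t(3,7) = 4.43 - 3.830·0.741176 = 1.591
Σt over all 8·8 pixels = 645397/4250 ≈ 151.8581176
V = pitch²·Σt = 1.97²·645397/4250 = 589.346

t(3,7)=1.591 V=589.346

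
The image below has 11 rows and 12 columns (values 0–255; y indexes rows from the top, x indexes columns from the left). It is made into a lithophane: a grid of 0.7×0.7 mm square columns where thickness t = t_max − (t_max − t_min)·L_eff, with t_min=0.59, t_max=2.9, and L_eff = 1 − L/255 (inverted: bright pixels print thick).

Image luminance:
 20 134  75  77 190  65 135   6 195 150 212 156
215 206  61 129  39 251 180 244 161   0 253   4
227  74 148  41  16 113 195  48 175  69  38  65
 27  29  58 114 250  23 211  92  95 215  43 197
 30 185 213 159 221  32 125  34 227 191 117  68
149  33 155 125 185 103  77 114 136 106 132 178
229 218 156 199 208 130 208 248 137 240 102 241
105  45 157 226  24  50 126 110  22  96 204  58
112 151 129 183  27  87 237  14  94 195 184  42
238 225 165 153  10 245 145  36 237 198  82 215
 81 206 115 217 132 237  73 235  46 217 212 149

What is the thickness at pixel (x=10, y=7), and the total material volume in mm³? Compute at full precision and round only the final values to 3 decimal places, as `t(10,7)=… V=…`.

span = t_max - t_min = 2.9 - 0.59 = 2.310
L(10,7) = 204, L_eff = 1 - 204/255 = 0.200000 (inverted)
t(10,7) = 2.9 - 2.310·0.200000 = 2.438
Σt over all 11·12 pixels = 2023263/8500 ≈ 238.0309412
V = pitch²·Σt = 0.7²·2023263/8500 = 116.635

t(10,7)=2.438 V=116.635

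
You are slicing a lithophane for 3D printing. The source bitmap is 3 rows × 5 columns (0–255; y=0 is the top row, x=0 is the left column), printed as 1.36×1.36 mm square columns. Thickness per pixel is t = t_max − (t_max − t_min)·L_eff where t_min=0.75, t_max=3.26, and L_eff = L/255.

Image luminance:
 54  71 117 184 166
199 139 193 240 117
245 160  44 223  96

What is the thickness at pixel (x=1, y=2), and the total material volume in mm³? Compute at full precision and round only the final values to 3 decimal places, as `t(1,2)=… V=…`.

span = t_max - t_min = 3.26 - 0.75 = 2.510
L(1,2) = 160, L_eff = 160/255 = 0.627451
t(1,2) = 3.26 - 2.510·0.627451 = 1.685
Σt over all 3·5 pixels = 341351/12750 ≈ 26.7726275
V = pitch²·Σt = 1.36²·341351/12750 = 49.519

t(1,2)=1.685 V=49.519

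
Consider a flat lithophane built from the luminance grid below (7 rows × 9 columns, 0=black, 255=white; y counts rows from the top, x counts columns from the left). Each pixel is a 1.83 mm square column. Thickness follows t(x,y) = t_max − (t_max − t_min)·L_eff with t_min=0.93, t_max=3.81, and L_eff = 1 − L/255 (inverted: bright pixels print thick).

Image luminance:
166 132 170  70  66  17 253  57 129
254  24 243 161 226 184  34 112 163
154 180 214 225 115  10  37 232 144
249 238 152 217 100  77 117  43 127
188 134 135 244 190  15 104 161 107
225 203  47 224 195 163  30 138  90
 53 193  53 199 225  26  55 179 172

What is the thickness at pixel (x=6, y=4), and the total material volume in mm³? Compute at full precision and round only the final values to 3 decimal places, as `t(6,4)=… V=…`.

t(6,4)=2.105 V=530.566

span = t_max - t_min = 3.81 - 0.93 = 2.880
L(6,4) = 104, L_eff = 1 - 104/255 = 0.592157 (inverted)
t(6,4) = 3.81 - 2.880·0.592157 = 2.105
Σt over all 7·9 pixels = 158.43
V = pitch²·Σt = 1.83²·158.43 = 530.566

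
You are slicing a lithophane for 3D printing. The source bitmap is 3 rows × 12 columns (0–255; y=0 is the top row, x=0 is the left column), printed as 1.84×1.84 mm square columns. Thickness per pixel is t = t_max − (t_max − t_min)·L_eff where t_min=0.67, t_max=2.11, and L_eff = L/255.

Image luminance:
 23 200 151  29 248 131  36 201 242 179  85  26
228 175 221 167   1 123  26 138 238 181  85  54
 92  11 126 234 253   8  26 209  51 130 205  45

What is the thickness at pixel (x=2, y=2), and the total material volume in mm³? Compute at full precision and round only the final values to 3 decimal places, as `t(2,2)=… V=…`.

span = t_max - t_min = 2.11 - 0.67 = 1.440
L(2,2) = 126, L_eff = 126/255 = 0.494118
t(2,2) = 2.11 - 1.440·0.494118 = 1.398
Σt over all 3·12 pixels = 106479/2125 ≈ 50.1077647
V = pitch²·Σt = 1.84²·106479/2125 = 169.645

t(2,2)=1.398 V=169.645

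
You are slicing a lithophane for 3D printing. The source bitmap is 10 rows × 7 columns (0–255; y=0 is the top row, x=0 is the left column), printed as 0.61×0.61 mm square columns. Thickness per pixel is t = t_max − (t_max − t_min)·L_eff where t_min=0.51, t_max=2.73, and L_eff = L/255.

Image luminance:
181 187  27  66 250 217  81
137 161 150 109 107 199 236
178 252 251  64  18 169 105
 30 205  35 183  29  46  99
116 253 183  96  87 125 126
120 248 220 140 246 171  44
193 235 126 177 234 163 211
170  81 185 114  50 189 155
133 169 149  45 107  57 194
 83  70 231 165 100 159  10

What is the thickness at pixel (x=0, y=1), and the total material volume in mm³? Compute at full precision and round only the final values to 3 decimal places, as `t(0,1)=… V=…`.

t(0,1)=1.537 V=39.031

span = t_max - t_min = 2.73 - 0.51 = 2.220
L(0,1) = 137, L_eff = 137/255 = 0.537255
t(0,1) = 2.73 - 2.220·0.537255 = 1.537
Σt over all 10·7 pixels = 445801/4250 ≈ 104.8943529
V = pitch²·Σt = 0.61²·445801/4250 = 39.031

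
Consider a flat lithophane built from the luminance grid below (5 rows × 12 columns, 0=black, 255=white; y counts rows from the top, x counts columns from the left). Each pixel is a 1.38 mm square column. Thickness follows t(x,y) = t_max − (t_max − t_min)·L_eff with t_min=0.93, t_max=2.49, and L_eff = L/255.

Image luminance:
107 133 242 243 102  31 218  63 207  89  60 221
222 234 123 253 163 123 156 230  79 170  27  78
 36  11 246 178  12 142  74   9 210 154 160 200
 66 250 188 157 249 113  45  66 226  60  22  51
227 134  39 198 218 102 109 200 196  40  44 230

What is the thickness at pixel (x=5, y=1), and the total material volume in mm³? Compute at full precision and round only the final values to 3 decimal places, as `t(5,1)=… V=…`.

t(5,1)=1.738 V=188.564

span = t_max - t_min = 2.49 - 0.93 = 1.560
L(5,1) = 123, L_eff = 123/255 = 0.482353
t(5,1) = 2.49 - 1.560·0.482353 = 1.738
Σt over all 5·12 pixels = 210407/2125 ≈ 99.0150588
V = pitch²·Σt = 1.38²·210407/2125 = 188.564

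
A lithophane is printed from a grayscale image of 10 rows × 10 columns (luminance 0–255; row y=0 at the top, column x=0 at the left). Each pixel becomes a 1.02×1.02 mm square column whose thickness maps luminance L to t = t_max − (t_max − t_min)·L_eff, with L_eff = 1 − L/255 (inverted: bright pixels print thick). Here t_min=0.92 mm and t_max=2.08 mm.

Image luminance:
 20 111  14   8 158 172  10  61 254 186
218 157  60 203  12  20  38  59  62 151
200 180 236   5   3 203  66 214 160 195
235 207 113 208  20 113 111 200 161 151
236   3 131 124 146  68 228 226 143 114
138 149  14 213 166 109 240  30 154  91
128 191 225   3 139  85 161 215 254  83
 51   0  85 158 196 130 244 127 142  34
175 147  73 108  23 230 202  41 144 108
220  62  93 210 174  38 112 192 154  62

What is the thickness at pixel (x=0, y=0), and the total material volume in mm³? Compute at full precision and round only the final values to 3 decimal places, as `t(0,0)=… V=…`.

t(0,0)=1.011 V=156.756

span = t_max - t_min = 2.08 - 0.92 = 1.160
L(0,0) = 20, L_eff = 1 - 20/255 = 0.921569 (inverted)
t(0,0) = 2.08 - 1.160·0.921569 = 1.011
Σt over all 10·10 pixels = 320171/2125 ≈ 150.6687059
V = pitch²·Σt = 1.02²·320171/2125 = 156.756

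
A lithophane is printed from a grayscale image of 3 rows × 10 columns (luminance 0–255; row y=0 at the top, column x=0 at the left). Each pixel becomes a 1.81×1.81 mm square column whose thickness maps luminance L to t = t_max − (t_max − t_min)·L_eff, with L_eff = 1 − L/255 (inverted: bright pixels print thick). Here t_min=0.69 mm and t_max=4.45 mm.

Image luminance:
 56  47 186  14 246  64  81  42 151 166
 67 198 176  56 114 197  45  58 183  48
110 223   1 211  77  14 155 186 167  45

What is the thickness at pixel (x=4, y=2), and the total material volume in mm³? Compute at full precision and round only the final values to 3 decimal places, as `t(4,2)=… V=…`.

t(4,2)=1.825 V=231.284

span = t_max - t_min = 4.45 - 0.69 = 3.760
L(4,2) = 77, L_eff = 1 - 77/255 = 0.698039 (inverted)
t(4,2) = 4.45 - 3.760·0.698039 = 1.825
Σt over all 3·10 pixels = 300039/4250 ≈ 70.5974118
V = pitch²·Σt = 1.81²·300039/4250 = 231.284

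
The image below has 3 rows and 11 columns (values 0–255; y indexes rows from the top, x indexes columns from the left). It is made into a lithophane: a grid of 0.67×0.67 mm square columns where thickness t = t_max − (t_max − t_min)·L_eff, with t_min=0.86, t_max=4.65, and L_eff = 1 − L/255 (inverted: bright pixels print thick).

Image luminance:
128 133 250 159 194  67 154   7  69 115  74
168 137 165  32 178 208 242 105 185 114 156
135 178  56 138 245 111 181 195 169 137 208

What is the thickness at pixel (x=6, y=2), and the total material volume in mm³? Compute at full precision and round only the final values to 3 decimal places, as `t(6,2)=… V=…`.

span = t_max - t_min = 4.65 - 0.86 = 3.790
L(6,2) = 181, L_eff = 1 - 181/255 = 0.290196 (inverted)
t(6,2) = 4.65 - 3.790·0.290196 = 3.550
Σt over all 3·11 pixels = 2540237/25500 ≈ 99.6171373
V = pitch²·Σt = 0.67²·2540237/25500 = 44.718

t(6,2)=3.550 V=44.718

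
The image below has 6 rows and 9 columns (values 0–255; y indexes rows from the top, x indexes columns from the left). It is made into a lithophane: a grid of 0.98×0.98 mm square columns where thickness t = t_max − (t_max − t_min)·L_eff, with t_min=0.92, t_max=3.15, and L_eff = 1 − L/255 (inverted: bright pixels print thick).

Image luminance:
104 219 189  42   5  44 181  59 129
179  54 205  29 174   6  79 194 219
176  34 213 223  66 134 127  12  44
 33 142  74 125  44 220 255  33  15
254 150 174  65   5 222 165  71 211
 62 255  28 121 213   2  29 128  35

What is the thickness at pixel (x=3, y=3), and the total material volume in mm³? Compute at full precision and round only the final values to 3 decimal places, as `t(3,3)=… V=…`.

t(3,3)=2.013 V=100.381

span = t_max - t_min = 3.15 - 0.92 = 2.230
L(3,3) = 125, L_eff = 1 - 125/255 = 0.509804 (inverted)
t(3,3) = 3.15 - 2.230·0.509804 = 2.013
Σt over all 6·9 pixels = 2665273/25500 ≈ 104.5205098
V = pitch²·Σt = 0.98²·2665273/25500 = 100.381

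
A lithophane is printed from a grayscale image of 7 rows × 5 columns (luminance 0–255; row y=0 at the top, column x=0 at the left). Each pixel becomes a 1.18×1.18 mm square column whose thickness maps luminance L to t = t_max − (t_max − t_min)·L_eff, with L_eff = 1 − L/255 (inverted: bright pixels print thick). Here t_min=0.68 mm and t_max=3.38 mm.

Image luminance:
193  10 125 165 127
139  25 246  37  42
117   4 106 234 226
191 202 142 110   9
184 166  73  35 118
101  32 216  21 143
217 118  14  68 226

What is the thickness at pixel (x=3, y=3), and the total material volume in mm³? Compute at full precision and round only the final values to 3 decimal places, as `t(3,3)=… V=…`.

span = t_max - t_min = 3.38 - 0.68 = 2.700
L(3,3) = 110, L_eff = 1 - 110/255 = 0.568627 (inverted)
t(3,3) = 3.38 - 2.700·0.568627 = 1.845
Σt over all 7·5 pixels = 68.08
V = pitch²·Σt = 1.18²·68.08 = 94.795

t(3,3)=1.845 V=94.795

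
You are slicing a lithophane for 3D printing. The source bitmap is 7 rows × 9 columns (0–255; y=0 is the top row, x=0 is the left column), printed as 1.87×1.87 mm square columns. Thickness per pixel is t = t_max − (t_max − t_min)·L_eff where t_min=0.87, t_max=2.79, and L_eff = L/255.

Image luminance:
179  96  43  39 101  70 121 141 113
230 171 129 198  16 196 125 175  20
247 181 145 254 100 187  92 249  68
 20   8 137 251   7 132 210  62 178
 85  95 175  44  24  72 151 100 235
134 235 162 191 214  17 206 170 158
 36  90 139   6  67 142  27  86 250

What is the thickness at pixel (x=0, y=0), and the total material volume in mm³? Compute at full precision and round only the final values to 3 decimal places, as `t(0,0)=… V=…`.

span = t_max - t_min = 2.79 - 0.87 = 1.920
L(0,0) = 179, L_eff = 179/255 = 0.701961
t(0,0) = 2.79 - 1.920·0.701961 = 1.442
Σt over all 7·9 pixels = 981917/8500 ≈ 115.5196471
V = pitch²·Σt = 1.87²·981917/8500 = 403.961

t(0,0)=1.442 V=403.961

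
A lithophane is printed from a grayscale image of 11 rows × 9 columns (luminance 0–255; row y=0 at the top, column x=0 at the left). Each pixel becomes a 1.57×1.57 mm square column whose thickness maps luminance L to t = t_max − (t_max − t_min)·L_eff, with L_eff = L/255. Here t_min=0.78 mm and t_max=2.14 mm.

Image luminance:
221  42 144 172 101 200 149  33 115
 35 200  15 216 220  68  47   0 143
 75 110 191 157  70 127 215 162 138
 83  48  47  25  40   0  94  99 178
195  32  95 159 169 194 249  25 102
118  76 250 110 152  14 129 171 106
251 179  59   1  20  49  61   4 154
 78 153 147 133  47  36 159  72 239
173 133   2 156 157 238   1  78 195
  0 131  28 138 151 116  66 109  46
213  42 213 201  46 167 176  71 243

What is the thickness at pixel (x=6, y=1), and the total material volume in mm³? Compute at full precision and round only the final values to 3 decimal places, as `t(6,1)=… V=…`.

t(6,1)=1.889 V=371.585

span = t_max - t_min = 2.14 - 0.78 = 1.360
L(6,1) = 47, L_eff = 47/255 = 0.184314
t(6,1) = 2.14 - 1.360·0.184314 = 1.889
Σt over all 11·9 pixels = 113063/750 ≈ 150.7506667
V = pitch²·Σt = 1.57²·113063/750 = 371.585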